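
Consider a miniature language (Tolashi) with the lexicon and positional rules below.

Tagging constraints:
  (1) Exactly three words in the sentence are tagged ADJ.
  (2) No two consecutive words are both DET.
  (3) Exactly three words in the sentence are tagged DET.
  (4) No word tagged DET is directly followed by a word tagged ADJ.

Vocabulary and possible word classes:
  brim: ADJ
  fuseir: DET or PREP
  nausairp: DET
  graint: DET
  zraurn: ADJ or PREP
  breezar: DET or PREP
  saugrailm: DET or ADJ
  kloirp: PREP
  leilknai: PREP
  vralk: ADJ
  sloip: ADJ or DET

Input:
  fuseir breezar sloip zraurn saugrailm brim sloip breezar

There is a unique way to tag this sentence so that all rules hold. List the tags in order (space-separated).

DET PREP DET PREP ADJ ADJ ADJ DET

Candidates per position — 1:fuseir {DET,PREP}; 2:breezar {DET,PREP}; 3:sloip {ADJ,DET}; 4:zraurn {ADJ,PREP}; 5:saugrailm {DET,ADJ}; 6:brim {ADJ}; 7:sloip {ADJ,DET}; 8:breezar {DET,PREP}.
At position 5, choosing DET makes rule 4 impossible to satisfy; hence ADJ.
The remaining ambiguous positions (1, 2, 3, 4, 7, 8) are resolved jointly — only one combination satisfies every rule.
That leaves exactly one tagging: DET PREP DET PREP ADJ ADJ ADJ DET.
Check: rule 1 satisfied; rule 2 satisfied; rule 3 satisfied; rule 4 satisfied.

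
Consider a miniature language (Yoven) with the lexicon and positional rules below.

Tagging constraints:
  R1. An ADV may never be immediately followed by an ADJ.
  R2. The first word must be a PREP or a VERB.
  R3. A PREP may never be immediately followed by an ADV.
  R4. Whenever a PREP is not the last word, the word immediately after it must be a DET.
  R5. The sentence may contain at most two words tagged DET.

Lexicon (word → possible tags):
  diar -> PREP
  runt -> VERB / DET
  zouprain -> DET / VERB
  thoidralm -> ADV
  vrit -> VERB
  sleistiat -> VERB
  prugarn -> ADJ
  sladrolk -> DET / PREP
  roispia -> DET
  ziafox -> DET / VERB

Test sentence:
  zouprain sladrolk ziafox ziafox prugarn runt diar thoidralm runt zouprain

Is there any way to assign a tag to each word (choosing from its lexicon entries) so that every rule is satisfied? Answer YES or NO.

NO

Candidates per position — 1:zouprain {DET,VERB}; 2:sladrolk {DET,PREP}; 3:ziafox {DET,VERB}; 4:ziafox {DET,VERB}; 5:prugarn {ADJ}; 6:runt {VERB,DET}; 7:diar {PREP}; 8:thoidralm {ADV}; 9:runt {VERB,DET}; 10:zouprain {DET,VERB}.
Rule 3 cannot be satisfied by any choice of tags from the lexicon.
So there is no consistent tagging.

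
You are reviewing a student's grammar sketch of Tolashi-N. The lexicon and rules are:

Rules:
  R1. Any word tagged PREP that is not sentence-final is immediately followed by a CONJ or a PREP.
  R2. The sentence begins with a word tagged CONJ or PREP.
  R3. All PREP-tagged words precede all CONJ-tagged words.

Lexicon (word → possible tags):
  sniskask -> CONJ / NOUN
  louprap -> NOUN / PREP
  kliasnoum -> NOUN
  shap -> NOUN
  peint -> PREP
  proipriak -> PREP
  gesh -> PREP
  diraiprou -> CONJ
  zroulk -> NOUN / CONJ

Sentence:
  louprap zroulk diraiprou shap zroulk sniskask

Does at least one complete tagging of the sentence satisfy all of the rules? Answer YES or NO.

Candidates per position — 1:louprap {NOUN,PREP}; 2:zroulk {NOUN,CONJ}; 3:diraiprou {CONJ}; 4:shap {NOUN}; 5:zroulk {NOUN,CONJ}; 6:sniskask {CONJ,NOUN}.
One satisfying assignment: PREP CONJ CONJ NOUN NOUN NOUN.
Check: rule 1 satisfied; rule 2 satisfied; rule 3 satisfied.

YES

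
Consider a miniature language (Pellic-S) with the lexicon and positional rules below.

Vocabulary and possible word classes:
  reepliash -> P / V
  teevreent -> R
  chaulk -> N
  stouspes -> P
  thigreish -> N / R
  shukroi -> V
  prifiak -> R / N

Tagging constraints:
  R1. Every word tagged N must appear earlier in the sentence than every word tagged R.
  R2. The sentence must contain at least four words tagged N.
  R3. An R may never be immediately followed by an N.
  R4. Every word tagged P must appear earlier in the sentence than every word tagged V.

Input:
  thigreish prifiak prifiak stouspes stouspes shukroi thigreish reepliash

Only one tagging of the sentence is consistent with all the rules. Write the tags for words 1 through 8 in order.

N N N P P V N V

Candidates per position — 1:thigreish {N,R}; 2:prifiak {R,N}; 3:prifiak {R,N}; 4:stouspes {P}; 5:stouspes {P}; 6:shukroi {V}; 7:thigreish {N,R}; 8:reepliash {P,V}.
At position 1, choosing R makes rule 2 impossible to satisfy; hence N.
At position 2, choosing R makes rule 2 impossible to satisfy; hence N.
At position 3, choosing R makes rule 2 impossible to satisfy; hence N.
At position 7, choosing R makes rule 2 impossible to satisfy; hence N.
At position 8, choosing P makes rule 4 impossible to satisfy; hence V.
The unique satisfying tagging is: N N N P P V N V.
Checking: rule 1 ok; rule 2 ok; rule 3 ok; rule 4 ok.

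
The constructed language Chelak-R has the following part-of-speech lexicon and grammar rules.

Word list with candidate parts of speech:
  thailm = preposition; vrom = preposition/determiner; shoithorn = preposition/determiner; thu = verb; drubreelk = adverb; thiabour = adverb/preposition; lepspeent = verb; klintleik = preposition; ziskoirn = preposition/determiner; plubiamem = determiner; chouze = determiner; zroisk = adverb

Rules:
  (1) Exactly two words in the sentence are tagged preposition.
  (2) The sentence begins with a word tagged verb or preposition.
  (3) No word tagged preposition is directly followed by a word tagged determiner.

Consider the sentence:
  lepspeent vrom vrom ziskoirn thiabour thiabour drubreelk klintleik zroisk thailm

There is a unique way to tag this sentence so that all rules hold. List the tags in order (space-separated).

verb determiner determiner determiner adverb adverb adverb preposition adverb preposition

Candidates per position — 1:lepspeent {verb}; 2:vrom {preposition,determiner}; 3:vrom {preposition,determiner}; 4:ziskoirn {preposition,determiner}; 5:thiabour {adverb,preposition}; 6:thiabour {adverb,preposition}; 7:drubreelk {adverb}; 8:klintleik {preposition}; 9:zroisk {adverb}; 10:thailm {preposition}.
Position 2: tagging it preposition would leave rule 1 unsatisfiable, so it must be determiner.
Position 3: tagging it preposition would leave rule 1 unsatisfiable, so it must be determiner.
Position 4: tagging it preposition would leave rule 1 unsatisfiable, so it must be determiner.
Position 5: tagging it preposition would leave rule 1 unsatisfiable, so it must be adverb.
Position 6: tagging it preposition would leave rule 1 unsatisfiable, so it must be adverb.
That leaves exactly one tagging: verb determiner determiner determiner adverb adverb adverb preposition adverb preposition.
Checking: rule 1 satisfied; rule 2 satisfied; rule 3 satisfied.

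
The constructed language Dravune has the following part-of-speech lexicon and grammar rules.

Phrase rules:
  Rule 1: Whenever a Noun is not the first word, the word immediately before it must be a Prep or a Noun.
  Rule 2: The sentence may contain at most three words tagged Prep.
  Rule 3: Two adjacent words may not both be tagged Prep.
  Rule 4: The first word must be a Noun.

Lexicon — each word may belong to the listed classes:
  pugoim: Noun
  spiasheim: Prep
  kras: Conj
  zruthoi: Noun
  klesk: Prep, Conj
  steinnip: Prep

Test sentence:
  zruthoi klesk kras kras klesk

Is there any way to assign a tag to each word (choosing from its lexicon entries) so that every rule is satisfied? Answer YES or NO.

YES

Candidates per position — 1:zruthoi {Noun}; 2:klesk {Prep,Conj}; 3:kras {Conj}; 4:kras {Conj}; 5:klesk {Prep,Conj}.
One satisfying assignment: Noun Prep Conj Conj Conj.
Checking: rule 1 ok; rule 2 ok; rule 3 ok; rule 4 ok.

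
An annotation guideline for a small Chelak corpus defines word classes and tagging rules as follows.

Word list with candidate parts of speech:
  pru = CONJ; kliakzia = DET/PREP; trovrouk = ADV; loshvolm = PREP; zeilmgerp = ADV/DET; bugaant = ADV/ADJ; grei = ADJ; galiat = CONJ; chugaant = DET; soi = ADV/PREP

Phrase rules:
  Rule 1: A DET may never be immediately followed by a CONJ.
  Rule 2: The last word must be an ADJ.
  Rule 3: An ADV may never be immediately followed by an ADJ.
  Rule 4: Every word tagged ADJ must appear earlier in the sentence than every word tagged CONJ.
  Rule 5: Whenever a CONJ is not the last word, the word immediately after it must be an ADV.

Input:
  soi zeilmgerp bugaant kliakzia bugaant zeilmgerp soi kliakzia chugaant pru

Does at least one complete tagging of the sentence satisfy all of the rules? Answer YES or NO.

Candidates per position — 1:soi {ADV,PREP}; 2:zeilmgerp {ADV,DET}; 3:bugaant {ADV,ADJ}; 4:kliakzia {DET,PREP}; 5:bugaant {ADV,ADJ}; 6:zeilmgerp {ADV,DET}; 7:soi {ADV,PREP}; 8:kliakzia {DET,PREP}; 9:chugaant {DET}; 10:pru {CONJ}.
Rule 1 cannot be satisfied by any choice of tags from the lexicon.
So there is no consistent tagging.

NO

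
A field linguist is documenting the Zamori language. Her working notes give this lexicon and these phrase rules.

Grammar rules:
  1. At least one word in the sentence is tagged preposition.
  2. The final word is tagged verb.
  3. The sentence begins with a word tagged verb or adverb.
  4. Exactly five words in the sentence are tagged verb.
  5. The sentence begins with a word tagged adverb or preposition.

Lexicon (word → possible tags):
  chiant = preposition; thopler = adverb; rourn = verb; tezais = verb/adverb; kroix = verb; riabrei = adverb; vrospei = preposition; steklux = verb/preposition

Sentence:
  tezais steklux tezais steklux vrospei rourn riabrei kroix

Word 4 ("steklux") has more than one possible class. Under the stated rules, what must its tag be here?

verb

Candidates per position — 1:tezais {verb,adverb}; 2:steklux {verb,preposition}; 3:tezais {verb,adverb}; 4:steklux {verb,preposition}; 5:vrospei {preposition}; 6:rourn {verb}; 7:riabrei {adverb}; 8:kroix {verb}.
At position 1, choosing verb makes rule 5 impossible to satisfy; hence adverb.
At position 2, choosing preposition makes rule 4 impossible to satisfy; hence verb.
At position 3, choosing adverb makes rule 4 impossible to satisfy; hence verb.
At position 4, choosing preposition makes rule 4 impossible to satisfy; hence verb.
The only consistent sequence is: adverb verb verb verb preposition verb adverb verb.
Rule-by-rule: rule 1 ✓; rule 2 ✓; rule 3 ✓; rule 4 ✓; rule 5 ✓.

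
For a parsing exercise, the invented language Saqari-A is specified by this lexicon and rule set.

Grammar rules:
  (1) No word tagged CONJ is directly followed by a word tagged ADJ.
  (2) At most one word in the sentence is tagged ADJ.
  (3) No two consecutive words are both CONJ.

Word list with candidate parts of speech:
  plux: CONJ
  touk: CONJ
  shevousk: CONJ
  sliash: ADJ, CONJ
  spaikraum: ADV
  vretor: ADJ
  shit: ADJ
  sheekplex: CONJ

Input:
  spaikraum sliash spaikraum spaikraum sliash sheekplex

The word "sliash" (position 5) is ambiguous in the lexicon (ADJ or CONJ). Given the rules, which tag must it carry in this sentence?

ADJ

Candidates per position — 1:spaikraum {ADV}; 2:sliash {ADJ,CONJ}; 3:spaikraum {ADV}; 4:spaikraum {ADV}; 5:sliash {ADJ,CONJ}; 6:sheekplex {CONJ}.
At position 5, choosing CONJ makes rule 3 impossible to satisfy; hence ADJ.
At position 2, choosing ADJ makes rule 2 impossible to satisfy; hence CONJ.
The only consistent sequence is: ADV CONJ ADV ADV ADJ CONJ.
Verifying each rule — rule 1 holds; rule 2 holds; rule 3 holds.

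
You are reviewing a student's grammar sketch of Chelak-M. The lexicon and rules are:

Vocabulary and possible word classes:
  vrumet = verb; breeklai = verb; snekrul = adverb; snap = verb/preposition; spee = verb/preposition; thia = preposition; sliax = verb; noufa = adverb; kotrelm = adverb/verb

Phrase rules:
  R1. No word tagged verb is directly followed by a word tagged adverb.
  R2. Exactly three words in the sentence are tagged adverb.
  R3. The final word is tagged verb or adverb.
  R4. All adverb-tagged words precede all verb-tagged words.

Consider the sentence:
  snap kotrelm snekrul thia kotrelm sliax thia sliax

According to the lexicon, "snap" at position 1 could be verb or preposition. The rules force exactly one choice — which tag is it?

Candidates per position — 1:snap {verb,preposition}; 2:kotrelm {adverb,verb}; 3:snekrul {adverb}; 4:thia {preposition}; 5:kotrelm {adverb,verb}; 6:sliax {verb}; 7:thia {preposition}; 8:sliax {verb}.
At position 1, choosing verb makes rule 1 impossible to satisfy; hence preposition.
At position 2, choosing verb makes rule 1 impossible to satisfy; hence adverb.
At position 5, choosing verb makes rule 2 impossible to satisfy; hence adverb.
So the tagging must be: preposition adverb adverb preposition adverb verb preposition verb.
Check: rule 1 ✓; rule 2 ✓; rule 3 ✓; rule 4 ✓.

preposition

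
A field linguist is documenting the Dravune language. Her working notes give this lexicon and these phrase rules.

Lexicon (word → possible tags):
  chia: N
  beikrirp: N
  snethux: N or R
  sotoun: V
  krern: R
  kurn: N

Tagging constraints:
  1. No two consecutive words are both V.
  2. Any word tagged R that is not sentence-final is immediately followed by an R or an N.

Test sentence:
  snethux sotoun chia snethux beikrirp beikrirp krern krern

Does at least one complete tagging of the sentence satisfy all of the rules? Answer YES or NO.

Candidates per position — 1:snethux {N,R}; 2:sotoun {V}; 3:chia {N}; 4:snethux {N,R}; 5:beikrirp {N}; 6:beikrirp {N}; 7:krern {R}; 8:krern {R}.
One satisfying assignment: N V N N N N R R.
Rule-by-rule: rule 1 satisfied; rule 2 satisfied.

YES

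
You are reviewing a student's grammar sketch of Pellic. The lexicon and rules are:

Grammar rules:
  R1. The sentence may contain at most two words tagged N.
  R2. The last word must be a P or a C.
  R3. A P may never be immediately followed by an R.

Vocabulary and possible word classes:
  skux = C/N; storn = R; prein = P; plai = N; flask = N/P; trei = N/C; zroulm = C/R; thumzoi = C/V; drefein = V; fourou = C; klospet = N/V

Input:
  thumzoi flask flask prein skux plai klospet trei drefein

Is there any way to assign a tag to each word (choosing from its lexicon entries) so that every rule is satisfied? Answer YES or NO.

Candidates per position — 1:thumzoi {C,V}; 2:flask {N,P}; 3:flask {N,P}; 4:prein {P}; 5:skux {C,N}; 6:plai {N}; 7:klospet {N,V}; 8:trei {N,C}; 9:drefein {V}.
Rule 2 cannot be satisfied by any choice of tags from the lexicon.
So there is no consistent tagging.

NO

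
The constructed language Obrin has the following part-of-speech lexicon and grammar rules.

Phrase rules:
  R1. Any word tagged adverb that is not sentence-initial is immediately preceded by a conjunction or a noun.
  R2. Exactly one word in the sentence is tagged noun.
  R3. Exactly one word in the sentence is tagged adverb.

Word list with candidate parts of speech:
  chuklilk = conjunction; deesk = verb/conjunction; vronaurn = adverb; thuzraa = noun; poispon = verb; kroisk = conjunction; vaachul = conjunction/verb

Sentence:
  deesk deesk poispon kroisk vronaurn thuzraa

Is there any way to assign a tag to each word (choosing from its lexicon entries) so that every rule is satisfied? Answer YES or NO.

Candidates per position — 1:deesk {verb,conjunction}; 2:deesk {verb,conjunction}; 3:poispon {verb}; 4:kroisk {conjunction}; 5:vronaurn {adverb}; 6:thuzraa {noun}.
One satisfying assignment: verb verb verb conjunction adverb noun.
Rule-by-rule: rule 1 ok; rule 2 ok; rule 3 ok.

YES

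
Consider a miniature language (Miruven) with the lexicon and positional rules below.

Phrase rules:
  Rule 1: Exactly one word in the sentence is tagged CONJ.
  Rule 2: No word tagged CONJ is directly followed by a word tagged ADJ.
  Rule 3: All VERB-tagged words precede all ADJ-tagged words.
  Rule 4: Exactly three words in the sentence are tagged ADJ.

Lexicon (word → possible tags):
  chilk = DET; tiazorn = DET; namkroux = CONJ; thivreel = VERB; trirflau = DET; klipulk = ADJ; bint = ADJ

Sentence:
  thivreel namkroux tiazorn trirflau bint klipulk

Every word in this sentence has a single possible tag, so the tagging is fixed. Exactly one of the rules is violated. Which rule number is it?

Fixed tagging: VERB CONJ DET DET ADJ ADJ.
Checking each rule: R1 ok, R2 ok, R3 ok, R4 fails.
Only rule 4 fails.

4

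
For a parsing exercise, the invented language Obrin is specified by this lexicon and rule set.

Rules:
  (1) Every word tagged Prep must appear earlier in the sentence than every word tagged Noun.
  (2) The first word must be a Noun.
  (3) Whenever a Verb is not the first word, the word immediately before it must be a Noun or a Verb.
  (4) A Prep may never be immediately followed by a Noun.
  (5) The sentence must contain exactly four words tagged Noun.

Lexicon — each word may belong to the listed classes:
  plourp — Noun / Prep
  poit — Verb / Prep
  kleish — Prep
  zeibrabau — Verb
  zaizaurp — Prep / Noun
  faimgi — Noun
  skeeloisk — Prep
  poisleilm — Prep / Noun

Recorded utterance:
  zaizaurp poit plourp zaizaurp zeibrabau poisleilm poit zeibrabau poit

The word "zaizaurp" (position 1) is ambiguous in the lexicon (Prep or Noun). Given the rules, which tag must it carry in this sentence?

Candidates per position — 1:zaizaurp {Prep,Noun}; 2:poit {Verb,Prep}; 3:plourp {Noun,Prep}; 4:zaizaurp {Prep,Noun}; 5:zeibrabau {Verb}; 6:poisleilm {Prep,Noun}; 7:poit {Verb,Prep}; 8:zeibrabau {Verb}; 9:poit {Verb,Prep}.
Word 1 cannot be Prep — rule 2 would then fail for every completion. It is Noun.
Word 2 cannot be Prep — rule 1 would then fail for every completion. It is Verb.
Word 3 cannot be Prep — rule 1 would then fail for every completion. It is Noun.
Word 4 cannot be Prep — rule 1 would then fail for every completion. It is Noun.
Word 6 cannot be Prep — rule 1 would then fail for every completion. It is Noun.
Word 7 cannot be Prep — rule 1 would then fail for every completion. It is Verb.
Word 9 cannot be Prep — rule 1 would then fail for every completion. It is Verb.
So the tagging must be: Noun Verb Noun Noun Verb Noun Verb Verb Verb.
Verifying each rule — rule 1 ✓; rule 2 ✓; rule 3 ✓; rule 4 ✓; rule 5 ✓.

Noun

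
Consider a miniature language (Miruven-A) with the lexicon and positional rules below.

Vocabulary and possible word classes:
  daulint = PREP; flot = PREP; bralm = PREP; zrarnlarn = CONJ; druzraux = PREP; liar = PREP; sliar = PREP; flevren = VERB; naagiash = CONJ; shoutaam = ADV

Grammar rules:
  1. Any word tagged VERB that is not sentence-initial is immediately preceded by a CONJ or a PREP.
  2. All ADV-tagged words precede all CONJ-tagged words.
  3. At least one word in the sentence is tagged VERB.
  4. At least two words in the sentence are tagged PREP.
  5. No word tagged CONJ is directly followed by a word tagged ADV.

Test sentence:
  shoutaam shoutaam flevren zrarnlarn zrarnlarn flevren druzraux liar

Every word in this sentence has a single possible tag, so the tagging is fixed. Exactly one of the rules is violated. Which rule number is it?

Fixed tagging: ADV ADV VERB CONJ CONJ VERB PREP PREP.
Rule check: R1 violated, R2 holds, R3 holds, R4 holds, R5 holds.
Only rule 1 fails.

1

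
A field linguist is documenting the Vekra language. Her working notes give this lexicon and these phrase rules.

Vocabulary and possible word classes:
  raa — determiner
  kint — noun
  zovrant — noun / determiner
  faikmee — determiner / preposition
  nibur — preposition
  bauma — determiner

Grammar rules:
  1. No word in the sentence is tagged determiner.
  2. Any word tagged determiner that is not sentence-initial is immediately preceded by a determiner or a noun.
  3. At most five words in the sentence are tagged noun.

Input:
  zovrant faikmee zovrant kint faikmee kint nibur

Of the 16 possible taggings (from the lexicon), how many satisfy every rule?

1

Candidates per position — 1:zovrant {noun,determiner}; 2:faikmee {determiner,preposition}; 3:zovrant {noun,determiner}; 4:kint {noun}; 5:faikmee {determiner,preposition}; 6:kint {noun}; 7:nibur {preposition}.
There are 16 candidate sequences in total.
The sequences that satisfy every rule: noun preposition noun noun preposition noun preposition.
Count = 1.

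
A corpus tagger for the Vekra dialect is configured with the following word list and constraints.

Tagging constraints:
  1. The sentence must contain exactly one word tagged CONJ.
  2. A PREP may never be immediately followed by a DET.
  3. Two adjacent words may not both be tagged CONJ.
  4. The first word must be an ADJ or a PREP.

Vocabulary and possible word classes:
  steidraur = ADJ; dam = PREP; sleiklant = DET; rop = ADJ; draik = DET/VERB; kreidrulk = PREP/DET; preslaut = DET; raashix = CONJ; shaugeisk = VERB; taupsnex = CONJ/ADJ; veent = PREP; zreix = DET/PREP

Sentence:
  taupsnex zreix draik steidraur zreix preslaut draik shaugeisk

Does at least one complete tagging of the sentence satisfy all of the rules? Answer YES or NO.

NO

Candidates per position — 1:taupsnex {CONJ,ADJ}; 2:zreix {DET,PREP}; 3:draik {DET,VERB}; 4:steidraur {ADJ}; 5:zreix {DET,PREP}; 6:preslaut {DET}; 7:draik {DET,VERB}; 8:shaugeisk {VERB}.
Every candidate sequence violates at least one rule; no consistent tagging exists.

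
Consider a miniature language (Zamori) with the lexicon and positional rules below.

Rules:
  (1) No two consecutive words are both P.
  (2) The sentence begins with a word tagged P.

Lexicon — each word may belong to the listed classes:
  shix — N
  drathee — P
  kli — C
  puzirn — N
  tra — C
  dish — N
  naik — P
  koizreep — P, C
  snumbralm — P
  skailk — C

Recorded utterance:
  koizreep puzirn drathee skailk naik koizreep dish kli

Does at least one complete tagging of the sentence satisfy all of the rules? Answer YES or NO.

YES

Candidates per position — 1:koizreep {P,C}; 2:puzirn {N}; 3:drathee {P}; 4:skailk {C}; 5:naik {P}; 6:koizreep {P,C}; 7:dish {N}; 8:kli {C}.
One satisfying assignment: P N P C P C N C.
Checking: rule 1 ✓; rule 2 ✓.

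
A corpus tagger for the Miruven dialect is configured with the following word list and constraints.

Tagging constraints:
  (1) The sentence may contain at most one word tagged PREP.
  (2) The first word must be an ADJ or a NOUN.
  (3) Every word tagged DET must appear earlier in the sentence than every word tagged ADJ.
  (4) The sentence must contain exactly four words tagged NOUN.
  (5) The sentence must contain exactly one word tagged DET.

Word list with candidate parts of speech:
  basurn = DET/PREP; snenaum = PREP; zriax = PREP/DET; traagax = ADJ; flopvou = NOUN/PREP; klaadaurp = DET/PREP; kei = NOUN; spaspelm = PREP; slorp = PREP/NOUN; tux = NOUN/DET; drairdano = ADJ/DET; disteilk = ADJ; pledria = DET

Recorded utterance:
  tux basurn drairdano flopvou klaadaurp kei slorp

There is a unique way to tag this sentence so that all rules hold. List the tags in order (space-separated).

Candidates per position — 1:tux {NOUN,DET}; 2:basurn {DET,PREP}; 3:drairdano {ADJ,DET}; 4:flopvou {NOUN,PREP}; 5:klaadaurp {DET,PREP}; 6:kei {NOUN}; 7:slorp {PREP,NOUN}.
Position 1: DET is ruled out by rule 2; that leaves NOUN.
Position 4: PREP is ruled out by rule 4; that leaves NOUN.
Position 7: PREP is ruled out by rule 4; that leaves NOUN.
The remaining ambiguous positions (2, 3, 5) are resolved jointly — only one combination satisfies every rule.
The unique satisfying tagging is: NOUN DET ADJ NOUN PREP NOUN NOUN.
Verifying each rule — rule 1 ok; rule 2 ok; rule 3 ok; rule 4 ok; rule 5 ok.

NOUN DET ADJ NOUN PREP NOUN NOUN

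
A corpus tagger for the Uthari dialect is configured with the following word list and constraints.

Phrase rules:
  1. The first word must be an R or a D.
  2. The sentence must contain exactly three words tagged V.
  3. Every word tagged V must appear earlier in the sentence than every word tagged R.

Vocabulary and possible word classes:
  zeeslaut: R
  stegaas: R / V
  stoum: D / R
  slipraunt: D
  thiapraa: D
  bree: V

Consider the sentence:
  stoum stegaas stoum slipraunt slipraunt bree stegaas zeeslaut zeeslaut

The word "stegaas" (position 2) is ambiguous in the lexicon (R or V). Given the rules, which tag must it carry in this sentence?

V

Candidates per position — 1:stoum {D,R}; 2:stegaas {R,V}; 3:stoum {D,R}; 4:slipraunt {D}; 5:slipraunt {D}; 6:bree {V}; 7:stegaas {R,V}; 8:zeeslaut {R}; 9:zeeslaut {R}.
If word 1 were R, no tagging could satisfy rule 3; so word 1 is D.
If word 2 were R, no tagging could satisfy rule 2; so word 2 is V.
If word 3 were R, no tagging could satisfy rule 3; so word 3 is D.
If word 7 were R, no tagging could satisfy rule 2; so word 7 is V.
The unique satisfying tagging is: D V D D D V V R R.
Verifying each rule — rule 1 satisfied; rule 2 satisfied; rule 3 satisfied.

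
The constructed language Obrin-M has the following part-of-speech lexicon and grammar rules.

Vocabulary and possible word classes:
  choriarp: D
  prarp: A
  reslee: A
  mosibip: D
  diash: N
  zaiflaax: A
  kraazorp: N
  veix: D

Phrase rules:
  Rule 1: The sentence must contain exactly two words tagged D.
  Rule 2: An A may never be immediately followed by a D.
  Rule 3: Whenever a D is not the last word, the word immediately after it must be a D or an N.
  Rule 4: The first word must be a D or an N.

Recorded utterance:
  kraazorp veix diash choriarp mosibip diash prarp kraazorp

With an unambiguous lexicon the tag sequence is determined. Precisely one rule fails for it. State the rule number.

Fixed tagging: N D N D D N A N.
Checking each rule: R1 fail, R2 pass, R3 pass, R4 pass.
Only rule 1 fails.

1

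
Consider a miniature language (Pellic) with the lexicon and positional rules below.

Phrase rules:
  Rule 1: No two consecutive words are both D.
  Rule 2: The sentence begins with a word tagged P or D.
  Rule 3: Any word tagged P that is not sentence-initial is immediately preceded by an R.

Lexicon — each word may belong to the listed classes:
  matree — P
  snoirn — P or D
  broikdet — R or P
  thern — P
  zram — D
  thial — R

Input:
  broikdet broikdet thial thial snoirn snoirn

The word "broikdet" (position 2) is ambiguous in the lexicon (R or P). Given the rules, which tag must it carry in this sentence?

R

Candidates per position — 1:broikdet {R,P}; 2:broikdet {R,P}; 3:thial {R}; 4:thial {R}; 5:snoirn {P,D}; 6:snoirn {P,D}.
If word 1 were R, no tagging could satisfy rule 2; so word 1 is P.
If word 2 were P, no tagging could satisfy rule 3; so word 2 is R.
If word 6 were P, no tagging could satisfy rule 3; so word 6 is D.
If word 5 were D, no tagging could satisfy rule 1; so word 5 is P.
So the tagging must be: P R R R P D.
Verifying each rule — rule 1 satisfied; rule 2 satisfied; rule 3 satisfied.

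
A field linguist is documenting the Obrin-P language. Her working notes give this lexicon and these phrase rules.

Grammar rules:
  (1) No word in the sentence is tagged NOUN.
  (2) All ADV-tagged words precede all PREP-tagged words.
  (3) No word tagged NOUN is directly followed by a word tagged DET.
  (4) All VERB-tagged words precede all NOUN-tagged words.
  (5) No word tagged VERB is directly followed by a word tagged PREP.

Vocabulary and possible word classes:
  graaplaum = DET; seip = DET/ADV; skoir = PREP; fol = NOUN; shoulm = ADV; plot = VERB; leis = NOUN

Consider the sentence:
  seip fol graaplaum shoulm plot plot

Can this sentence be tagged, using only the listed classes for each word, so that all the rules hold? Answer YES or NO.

NO

Candidates per position — 1:seip {DET,ADV}; 2:fol {NOUN}; 3:graaplaum {DET}; 4:shoulm {ADV}; 5:plot {VERB}; 6:plot {VERB}.
Rule 1 cannot be satisfied by any choice of tags from the lexicon.
So there is no consistent tagging.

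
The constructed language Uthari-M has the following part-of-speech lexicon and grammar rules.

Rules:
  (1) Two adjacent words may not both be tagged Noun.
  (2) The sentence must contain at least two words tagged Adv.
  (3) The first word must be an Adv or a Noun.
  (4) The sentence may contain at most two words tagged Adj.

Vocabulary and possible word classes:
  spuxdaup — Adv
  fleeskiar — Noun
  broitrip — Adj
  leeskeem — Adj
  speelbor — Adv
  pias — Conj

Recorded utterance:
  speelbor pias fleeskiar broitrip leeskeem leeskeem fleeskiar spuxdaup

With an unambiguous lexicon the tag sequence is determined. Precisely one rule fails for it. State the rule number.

Fixed tagging: Adv Conj Noun Adj Adj Adj Noun Adv.
Rule check: R1 pass, R2 pass, R3 pass, R4 fail.
Only rule 4 fails.

4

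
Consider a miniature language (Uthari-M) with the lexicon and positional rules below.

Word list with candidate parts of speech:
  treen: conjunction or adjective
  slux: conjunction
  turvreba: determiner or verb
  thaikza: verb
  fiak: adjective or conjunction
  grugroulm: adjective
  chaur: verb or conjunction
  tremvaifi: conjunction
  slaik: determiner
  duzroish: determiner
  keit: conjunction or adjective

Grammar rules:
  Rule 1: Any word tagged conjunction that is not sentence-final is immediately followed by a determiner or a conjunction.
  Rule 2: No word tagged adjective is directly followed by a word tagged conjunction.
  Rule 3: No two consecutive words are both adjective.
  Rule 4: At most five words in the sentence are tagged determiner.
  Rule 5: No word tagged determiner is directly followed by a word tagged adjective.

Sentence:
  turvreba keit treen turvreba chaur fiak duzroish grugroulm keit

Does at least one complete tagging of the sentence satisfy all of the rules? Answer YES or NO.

NO

Candidates per position — 1:turvreba {determiner,verb}; 2:keit {conjunction,adjective}; 3:treen {conjunction,adjective}; 4:turvreba {determiner,verb}; 5:chaur {verb,conjunction}; 6:fiak {adjective,conjunction}; 7:duzroish {determiner}; 8:grugroulm {adjective}; 9:keit {conjunction,adjective}.
Rule 5 cannot be satisfied by any choice of tags from the lexicon.
So there is no consistent tagging.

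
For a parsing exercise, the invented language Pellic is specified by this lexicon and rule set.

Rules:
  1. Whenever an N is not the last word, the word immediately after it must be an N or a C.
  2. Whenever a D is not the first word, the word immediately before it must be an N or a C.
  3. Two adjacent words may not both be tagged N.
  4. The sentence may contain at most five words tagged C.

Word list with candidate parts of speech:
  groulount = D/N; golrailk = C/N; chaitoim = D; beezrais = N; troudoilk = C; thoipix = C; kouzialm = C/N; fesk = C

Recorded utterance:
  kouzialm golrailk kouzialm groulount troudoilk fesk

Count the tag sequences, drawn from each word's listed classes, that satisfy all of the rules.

6

Candidates per position — 1:kouzialm {C,N}; 2:golrailk {C,N}; 3:kouzialm {C,N}; 4:groulount {D,N}; 5:troudoilk {C}; 6:fesk {C}.
There are 16 candidate sequences in total.
Checking each against the rules leaves 6 sequences.
Count = 6.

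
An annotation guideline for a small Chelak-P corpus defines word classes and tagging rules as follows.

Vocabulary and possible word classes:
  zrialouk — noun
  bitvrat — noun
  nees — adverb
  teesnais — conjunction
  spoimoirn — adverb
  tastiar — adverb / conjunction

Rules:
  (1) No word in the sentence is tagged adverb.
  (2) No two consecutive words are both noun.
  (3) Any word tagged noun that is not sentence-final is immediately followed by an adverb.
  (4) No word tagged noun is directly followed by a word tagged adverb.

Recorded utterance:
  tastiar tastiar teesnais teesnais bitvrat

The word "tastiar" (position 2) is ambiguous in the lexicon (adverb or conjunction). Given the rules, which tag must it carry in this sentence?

Candidates per position — 1:tastiar {adverb,conjunction}; 2:tastiar {adverb,conjunction}; 3:teesnais {conjunction}; 4:teesnais {conjunction}; 5:bitvrat {noun}.
Position 1: tagging it adverb would leave rule 1 unsatisfiable, so it must be conjunction.
Position 2: tagging it adverb would leave rule 1 unsatisfiable, so it must be conjunction.
So the tagging must be: conjunction conjunction conjunction conjunction noun.
Rule-by-rule: rule 1 holds; rule 2 holds; rule 3 holds; rule 4 holds.

conjunction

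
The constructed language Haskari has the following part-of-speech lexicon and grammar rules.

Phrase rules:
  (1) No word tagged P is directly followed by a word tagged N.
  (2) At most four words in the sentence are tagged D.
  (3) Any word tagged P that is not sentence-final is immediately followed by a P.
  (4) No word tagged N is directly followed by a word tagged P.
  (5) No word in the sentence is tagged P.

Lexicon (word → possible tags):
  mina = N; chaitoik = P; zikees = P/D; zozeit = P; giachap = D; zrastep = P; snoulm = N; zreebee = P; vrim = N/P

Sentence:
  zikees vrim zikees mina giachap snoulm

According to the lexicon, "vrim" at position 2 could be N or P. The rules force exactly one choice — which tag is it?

Candidates per position — 1:zikees {P,D}; 2:vrim {N,P}; 3:zikees {P,D}; 4:mina {N}; 5:giachap {D}; 6:snoulm {N}.
Position 1: P is ruled out by rule 3; that leaves D.
Position 2: P is ruled out by rule 3; that leaves N.
Position 3: P is ruled out by rule 1; that leaves D.
That leaves exactly one tagging: D N D N D N.
Verifying each rule — rule 1 satisfied; rule 2 satisfied; rule 3 satisfied; rule 4 satisfied; rule 5 satisfied.

N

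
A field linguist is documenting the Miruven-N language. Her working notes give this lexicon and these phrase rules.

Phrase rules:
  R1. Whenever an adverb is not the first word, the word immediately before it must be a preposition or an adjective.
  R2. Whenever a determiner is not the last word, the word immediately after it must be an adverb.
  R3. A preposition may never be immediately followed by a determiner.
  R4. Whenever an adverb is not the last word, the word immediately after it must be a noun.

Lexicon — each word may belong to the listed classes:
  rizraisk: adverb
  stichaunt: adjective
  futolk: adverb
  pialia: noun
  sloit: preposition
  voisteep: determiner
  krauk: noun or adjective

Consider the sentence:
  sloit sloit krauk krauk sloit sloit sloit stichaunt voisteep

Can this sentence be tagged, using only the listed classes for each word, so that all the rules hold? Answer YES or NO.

YES

Candidates per position — 1:sloit {preposition}; 2:sloit {preposition}; 3:krauk {noun,adjective}; 4:krauk {noun,adjective}; 5:sloit {preposition}; 6:sloit {preposition}; 7:sloit {preposition}; 8:stichaunt {adjective}; 9:voisteep {determiner}.
One satisfying assignment: preposition preposition adjective noun preposition preposition preposition adjective determiner.
Verifying each rule — rule 1 satisfied; rule 2 satisfied; rule 3 satisfied; rule 4 satisfied.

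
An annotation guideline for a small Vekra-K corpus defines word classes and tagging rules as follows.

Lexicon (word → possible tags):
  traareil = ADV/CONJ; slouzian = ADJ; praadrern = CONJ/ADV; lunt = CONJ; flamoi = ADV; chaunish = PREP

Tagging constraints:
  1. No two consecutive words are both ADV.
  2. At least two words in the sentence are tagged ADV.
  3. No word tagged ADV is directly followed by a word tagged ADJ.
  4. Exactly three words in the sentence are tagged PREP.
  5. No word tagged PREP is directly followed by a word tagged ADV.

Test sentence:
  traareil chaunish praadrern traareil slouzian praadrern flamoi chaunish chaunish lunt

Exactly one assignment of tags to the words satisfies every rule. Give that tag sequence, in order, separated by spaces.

Candidates per position — 1:traareil {ADV,CONJ}; 2:chaunish {PREP}; 3:praadrern {CONJ,ADV}; 4:traareil {ADV,CONJ}; 5:slouzian {ADJ}; 6:praadrern {CONJ,ADV}; 7:flamoi {ADV}; 8:chaunish {PREP}; 9:chaunish {PREP}; 10:lunt {CONJ}.
Word 3 cannot be ADV — rule 5 would then fail for every completion. It is CONJ.
Word 4 cannot be ADV — rule 3 would then fail for every completion. It is CONJ.
Word 6 cannot be ADV — rule 1 would then fail for every completion. It is CONJ.
Word 1 cannot be CONJ — rule 2 would then fail for every completion. It is ADV.
The only consistent sequence is: ADV PREP CONJ CONJ ADJ CONJ ADV PREP PREP CONJ.
Checking: rule 1 ok; rule 2 ok; rule 3 ok; rule 4 ok; rule 5 ok.

ADV PREP CONJ CONJ ADJ CONJ ADV PREP PREP CONJ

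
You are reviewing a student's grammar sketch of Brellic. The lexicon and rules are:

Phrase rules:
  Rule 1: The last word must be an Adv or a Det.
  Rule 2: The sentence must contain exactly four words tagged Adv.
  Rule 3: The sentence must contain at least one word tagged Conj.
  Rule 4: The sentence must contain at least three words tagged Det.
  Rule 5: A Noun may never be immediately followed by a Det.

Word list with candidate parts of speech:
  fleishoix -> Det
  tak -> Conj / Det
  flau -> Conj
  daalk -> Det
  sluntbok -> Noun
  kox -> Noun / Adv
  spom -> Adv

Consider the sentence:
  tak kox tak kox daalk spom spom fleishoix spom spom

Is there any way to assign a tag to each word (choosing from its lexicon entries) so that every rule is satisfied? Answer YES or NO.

NO

Candidates per position — 1:tak {Conj,Det}; 2:kox {Noun,Adv}; 3:tak {Conj,Det}; 4:kox {Noun,Adv}; 5:daalk {Det}; 6:spom {Adv}; 7:spom {Adv}; 8:fleishoix {Det}; 9:spom {Adv}; 10:spom {Adv}.
Every candidate sequence violates at least one rule; no consistent tagging exists.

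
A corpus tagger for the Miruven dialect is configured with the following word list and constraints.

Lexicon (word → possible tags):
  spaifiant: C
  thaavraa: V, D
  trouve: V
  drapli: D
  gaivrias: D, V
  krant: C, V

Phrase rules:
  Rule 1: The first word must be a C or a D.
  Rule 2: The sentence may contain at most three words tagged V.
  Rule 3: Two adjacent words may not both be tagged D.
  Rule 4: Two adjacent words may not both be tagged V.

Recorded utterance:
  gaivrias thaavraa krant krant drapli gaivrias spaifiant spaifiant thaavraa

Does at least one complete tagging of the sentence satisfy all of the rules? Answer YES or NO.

Candidates per position — 1:gaivrias {D,V}; 2:thaavraa {V,D}; 3:krant {C,V}; 4:krant {C,V}; 5:drapli {D}; 6:gaivrias {D,V}; 7:spaifiant {C}; 8:spaifiant {C}; 9:thaavraa {V,D}.
One satisfying assignment: D V C V D V C C D.
Checking: rule 1 ok; rule 2 ok; rule 3 ok; rule 4 ok.

YES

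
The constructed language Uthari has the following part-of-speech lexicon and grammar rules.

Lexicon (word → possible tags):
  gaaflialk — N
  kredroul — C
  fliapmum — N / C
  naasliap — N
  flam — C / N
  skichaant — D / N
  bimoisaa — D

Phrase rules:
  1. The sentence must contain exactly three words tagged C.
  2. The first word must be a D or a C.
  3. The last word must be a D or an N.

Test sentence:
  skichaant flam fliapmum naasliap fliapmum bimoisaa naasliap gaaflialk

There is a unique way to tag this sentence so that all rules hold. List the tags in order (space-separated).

Candidates per position — 1:skichaant {D,N}; 2:flam {C,N}; 3:fliapmum {N,C}; 4:naasliap {N}; 5:fliapmum {N,C}; 6:bimoisaa {D}; 7:naasliap {N}; 8:gaaflialk {N}.
Position 1: tagging it N would leave rule 2 unsatisfiable, so it must be D.
Position 2: tagging it N would leave rule 1 unsatisfiable, so it must be C.
Position 3: tagging it N would leave rule 1 unsatisfiable, so it must be C.
Position 5: tagging it N would leave rule 1 unsatisfiable, so it must be C.
That leaves exactly one tagging: D C C N C D N N.
Checking: rule 1 ok; rule 2 ok; rule 3 ok.

D C C N C D N N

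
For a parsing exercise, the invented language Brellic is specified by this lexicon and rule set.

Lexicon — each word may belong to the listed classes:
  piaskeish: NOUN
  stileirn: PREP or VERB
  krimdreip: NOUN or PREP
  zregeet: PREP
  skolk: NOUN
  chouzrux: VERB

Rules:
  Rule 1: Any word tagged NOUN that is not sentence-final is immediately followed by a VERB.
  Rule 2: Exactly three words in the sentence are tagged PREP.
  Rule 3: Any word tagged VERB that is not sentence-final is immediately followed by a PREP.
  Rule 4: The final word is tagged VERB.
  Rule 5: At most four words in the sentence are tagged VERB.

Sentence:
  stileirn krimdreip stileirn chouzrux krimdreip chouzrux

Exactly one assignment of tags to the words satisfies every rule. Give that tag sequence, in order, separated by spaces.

VERB PREP PREP VERB PREP VERB

Candidates per position — 1:stileirn {PREP,VERB}; 2:krimdreip {NOUN,PREP}; 3:stileirn {PREP,VERB}; 4:chouzrux {VERB}; 5:krimdreip {NOUN,PREP}; 6:chouzrux {VERB}.
Word 3 cannot be VERB — rule 3 would then fail for every completion. It is PREP.
Word 5 cannot be NOUN — rule 3 would then fail for every completion. It is PREP.
Word 2 cannot be NOUN — rule 1 would then fail for every completion. It is PREP.
Word 1 cannot be PREP — rule 2 would then fail for every completion. It is VERB.
The unique satisfying tagging is: VERB PREP PREP VERB PREP VERB.
Check: rule 1 satisfied; rule 2 satisfied; rule 3 satisfied; rule 4 satisfied; rule 5 satisfied.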